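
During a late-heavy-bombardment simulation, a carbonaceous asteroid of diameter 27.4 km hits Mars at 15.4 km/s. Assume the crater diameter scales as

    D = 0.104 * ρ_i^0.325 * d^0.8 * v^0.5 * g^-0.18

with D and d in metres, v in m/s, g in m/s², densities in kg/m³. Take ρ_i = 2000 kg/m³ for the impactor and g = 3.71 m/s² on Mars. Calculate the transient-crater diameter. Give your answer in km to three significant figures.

D ≈ 428 km

In SI units: d = 27400 m, v = 15400 m/s.
ρ_i^0.325 = 2000^0.325 = 11.83
d^0.8 = 27400^0.8 = 3550
v^0.5 = 15400^0.5 = 124.1
g^-0.18 = 3.71^-0.18 = 0.7898
D = 0.104 × 11.83 × 3550 × 124.1 × 0.7898 = 4.281 × 10^5 m
   = 428.1 km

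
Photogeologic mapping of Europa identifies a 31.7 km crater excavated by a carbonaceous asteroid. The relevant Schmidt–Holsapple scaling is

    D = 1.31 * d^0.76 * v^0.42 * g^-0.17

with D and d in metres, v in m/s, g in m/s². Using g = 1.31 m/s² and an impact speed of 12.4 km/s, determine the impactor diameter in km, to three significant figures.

d ≈ 3.41 km

Rearranging for d: d = [D / (1.31 · 12400^0.42 · 1.31^-0.17)]^(1/0.76).
D = 31700 m.
12400^0.42 = 52.39
1.31^-0.17 = 0.9551
Denominator = 1.31 × 52.39 × 0.9551 = 65.55
D / 65.55 = 31700 / 65.55 = 483.6
d = 483.6^(1/0.76) = 483.6^1.3158 = 3406 m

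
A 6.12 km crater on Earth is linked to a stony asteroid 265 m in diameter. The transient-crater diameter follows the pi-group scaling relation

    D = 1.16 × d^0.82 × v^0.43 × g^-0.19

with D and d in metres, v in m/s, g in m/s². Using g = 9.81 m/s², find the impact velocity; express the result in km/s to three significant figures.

v ≈ 29.8 km/s

Rearranging for v: v = [D / (1.16 · 265^0.82 · 9.81^-0.19)]^(1/0.43).
D = 6120 m.
265^0.82 = 97.06
9.81^-0.19 = 0.6480
Denominator = 1.16 × 97.06 × 0.6480 = 72.96
D / 72.96 = 6120 / 72.96 = 83.88
v = 83.88^(1/0.43) = 83.88^2.3256 = 29762 m/s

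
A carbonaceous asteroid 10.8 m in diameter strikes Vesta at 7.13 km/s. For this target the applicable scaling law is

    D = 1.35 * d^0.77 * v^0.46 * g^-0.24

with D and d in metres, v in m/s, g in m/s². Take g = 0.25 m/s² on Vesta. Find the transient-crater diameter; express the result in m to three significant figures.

D ≈ 697 m

In SI units: v = 7130 m/s.
d^0.77 = 10.8^0.77 = 6.248
v^0.46 = 7130^0.46 = 59.21
g^-0.24 = 0.25^-0.24 = 1.395
D = 1.35 × 6.248 × 59.21 × 1.395 = 696.7 m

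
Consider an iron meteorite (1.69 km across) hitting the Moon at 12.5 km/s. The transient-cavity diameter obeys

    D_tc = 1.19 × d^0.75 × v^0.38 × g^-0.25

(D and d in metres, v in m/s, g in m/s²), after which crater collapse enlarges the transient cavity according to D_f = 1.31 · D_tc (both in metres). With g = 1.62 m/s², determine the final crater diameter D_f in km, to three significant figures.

D_f ≈ 13.1 km

In SI: d = 1690 m, v = 12500 m/s.
d^0.75 = 1690^0.75 = 263.6
v^0.38 = 12500^0.38 = 36.04
g^-0.25 = 1.62^-0.25 = 0.8864
D_tc = 1.19 × 263.6 × 36.04 × 0.8864 = 10020 m
D_f = 1.31 × 10020 = 13126 m
     = 13.13 km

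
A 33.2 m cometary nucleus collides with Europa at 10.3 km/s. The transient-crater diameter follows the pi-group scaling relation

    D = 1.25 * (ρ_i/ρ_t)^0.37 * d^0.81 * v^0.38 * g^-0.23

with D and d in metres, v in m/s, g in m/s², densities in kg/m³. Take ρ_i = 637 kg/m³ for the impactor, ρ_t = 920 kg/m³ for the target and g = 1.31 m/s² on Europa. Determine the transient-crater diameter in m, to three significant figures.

In SI units: v = 10300 m/s.
(ρ_i/ρ_t)^0.37 = (637/920)^0.37 = 0.8728
d^0.81 = 33.2^0.81 = 17.07
v^0.38 = 10300^0.38 = 33.49
g^-0.23 = 1.31^-0.23 = 0.9398
D = 1.25 × 0.8728 × 17.07 × 33.49 × 0.9398 = 586.2 m

D ≈ 586 m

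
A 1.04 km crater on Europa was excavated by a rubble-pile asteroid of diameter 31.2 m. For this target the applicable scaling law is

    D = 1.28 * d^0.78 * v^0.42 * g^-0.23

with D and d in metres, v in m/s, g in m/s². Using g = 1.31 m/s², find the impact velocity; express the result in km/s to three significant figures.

v ≈ 16.5 km/s

Rearranging for v: v = [D / (1.28 · 31.2^0.78 · 1.31^-0.23)]^(1/0.42).
D = 1040 m.
31.2^0.78 = 14.64
1.31^-0.23 = 0.9398
Denominator = 1.28 × 14.64 × 0.9398 = 17.61
D / 17.61 = 1040 / 17.61 = 59.06
v = 59.06^(1/0.42) = 59.06^2.381 = 16499 m/s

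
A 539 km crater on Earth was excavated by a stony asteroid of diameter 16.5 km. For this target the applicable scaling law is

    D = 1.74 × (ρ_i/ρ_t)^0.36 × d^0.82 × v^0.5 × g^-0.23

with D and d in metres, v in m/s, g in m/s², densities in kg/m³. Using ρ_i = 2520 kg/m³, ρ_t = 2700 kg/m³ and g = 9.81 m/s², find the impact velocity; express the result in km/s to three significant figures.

Rearranging for v: v = [D / (1.74 · (2520/2700)^0.36 · 16500^0.82 · 9.81^-0.23)]^(1/0.5).
D = 539000 m.
(2520/2700)^0.36 = 0.9755
16500^0.82 = 2873
9.81^-0.23 = 0.5914
Denominator = 1.74 × 0.9755 × 2873 × 0.5914 = 2884
D / 2884 = 539000 / 2884 = 186.9
v = 186.9^(1/0.5) = 186.9^2 = 34932 m/s

v ≈ 34.9 km/s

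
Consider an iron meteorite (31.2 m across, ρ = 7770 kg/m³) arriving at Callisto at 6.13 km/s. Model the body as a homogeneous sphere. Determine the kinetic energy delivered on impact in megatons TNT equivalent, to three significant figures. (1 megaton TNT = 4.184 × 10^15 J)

E ≈ 0.555 Mt TNT

v = 6130 m/s.
Mass m = (π/6) ρ d³ = (π/6) × 7770 × (31.2)³ = 1.236 × 10^8 kg
E = ½ m v² = 0.5 × 1.236 × 10^8 × (6130)² = 2.322 × 10^15 J
   = 2.322 × 10^15 / 4.184×10^15 = 0.5550 Mt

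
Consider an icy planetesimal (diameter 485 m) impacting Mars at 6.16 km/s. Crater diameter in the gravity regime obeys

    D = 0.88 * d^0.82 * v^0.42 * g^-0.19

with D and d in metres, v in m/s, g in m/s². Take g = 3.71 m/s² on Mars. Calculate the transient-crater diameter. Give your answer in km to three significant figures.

In SI units: v = 6160 m/s.
d^0.82 = 485^0.82 = 159.3
v^0.42 = 6160^0.42 = 39.05
g^-0.19 = 3.71^-0.19 = 0.7795
D = 0.88 × 159.3 × 39.05 × 0.7795 = 4267 m
   = 4.267 km

D ≈ 4.27 km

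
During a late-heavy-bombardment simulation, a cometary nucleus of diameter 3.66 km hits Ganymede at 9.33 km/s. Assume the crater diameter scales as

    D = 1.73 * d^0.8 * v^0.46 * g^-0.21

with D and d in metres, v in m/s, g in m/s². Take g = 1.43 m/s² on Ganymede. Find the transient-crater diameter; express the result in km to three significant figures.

In SI units: d = 3660 m, v = 9330 m/s.
d^0.8 = 3660^0.8 = 709.2
v^0.46 = 9330^0.46 = 67.01
g^-0.21 = 1.43^-0.21 = 0.9276
D = 1.73 × 709.2 × 67.01 × 0.9276 = 76263 m
   = 76.26 km

D ≈ 76.3 km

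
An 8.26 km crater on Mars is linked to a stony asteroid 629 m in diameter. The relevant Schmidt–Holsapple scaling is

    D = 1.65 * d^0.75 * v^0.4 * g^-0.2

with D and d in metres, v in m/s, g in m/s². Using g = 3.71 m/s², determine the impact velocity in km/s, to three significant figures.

Rearranging for v: v = [D / (1.65 · 629^0.75 · 3.71^-0.2)]^(1/0.4).
D = 8260 m.
629^0.75 = 125.6
3.71^-0.2 = 0.7694
Denominator = 1.65 × 125.6 × 0.7694 = 159.5
D / 159.5 = 8260 / 159.5 = 51.79
v = 51.79^(1/0.4) = 51.79^2.5 = 19303 m/s

v ≈ 19.3 km/s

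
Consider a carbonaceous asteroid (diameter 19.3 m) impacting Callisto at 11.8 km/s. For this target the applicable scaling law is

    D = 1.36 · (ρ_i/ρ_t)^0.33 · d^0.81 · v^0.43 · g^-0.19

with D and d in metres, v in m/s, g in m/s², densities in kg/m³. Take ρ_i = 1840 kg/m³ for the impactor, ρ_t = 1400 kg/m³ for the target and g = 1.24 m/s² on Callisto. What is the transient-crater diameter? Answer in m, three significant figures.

D ≈ 885 m

In SI units: v = 11800 m/s.
(ρ_i/ρ_t)^0.33 = (1840/1400)^0.33 = 1.094
d^0.81 = 19.3^0.81 = 11.00
v^0.43 = 11800^0.43 = 56.35
g^-0.19 = 1.24^-0.19 = 0.9600
D = 1.36 × 1.094 × 11.00 × 56.35 × 0.9600 = 885.3 m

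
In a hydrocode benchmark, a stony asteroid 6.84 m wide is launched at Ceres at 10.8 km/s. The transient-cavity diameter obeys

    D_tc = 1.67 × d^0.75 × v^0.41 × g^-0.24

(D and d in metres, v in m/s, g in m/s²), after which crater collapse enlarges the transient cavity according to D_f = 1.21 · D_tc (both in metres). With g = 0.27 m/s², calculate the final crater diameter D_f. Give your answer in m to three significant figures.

D_f ≈ 527 m

v = 10800 m/s.
d^0.75 = 6.84^0.75 = 4.230
v^0.41 = 10800^0.41 = 45.05
g^-0.24 = 0.27^-0.24 = 1.369
D_tc = 1.67 × 4.230 × 45.05 × 1.369 = 435.7 m
D_f = 1.21 × 435.7 = 527.2 m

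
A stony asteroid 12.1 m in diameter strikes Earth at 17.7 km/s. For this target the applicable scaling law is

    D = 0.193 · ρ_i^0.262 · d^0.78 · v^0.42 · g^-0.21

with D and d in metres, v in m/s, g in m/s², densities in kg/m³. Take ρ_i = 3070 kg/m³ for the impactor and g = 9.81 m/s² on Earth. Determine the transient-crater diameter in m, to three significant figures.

In SI units: v = 17700 m/s.
ρ_i^0.262 = 3070^0.262 = 8.197
d^0.78 = 12.1^0.78 = 6.992
v^0.42 = 17700^0.42 = 60.83
g^-0.21 = 9.81^-0.21 = 0.6191
D = 0.193 × 8.197 × 6.992 × 60.83 × 0.6191 = 416.6 m

D ≈ 417 m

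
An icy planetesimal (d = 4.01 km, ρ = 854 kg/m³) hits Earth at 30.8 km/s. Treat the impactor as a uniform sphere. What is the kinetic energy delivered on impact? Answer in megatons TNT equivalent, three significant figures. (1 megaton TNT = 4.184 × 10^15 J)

E ≈ 3.27 × 10^6 Mt TNT

d = 4010 m; v = 30800 m/s.
Mass m = (π/6) ρ d³ = (π/6) × 854 × (4010)³ = 2.883 × 10^13 kg
E = ½ m v² = 0.5 × 2.883 × 10^13 × (30800)² = 1.367 × 10^22 J
   = 1.367 × 10^22 / 4.184×10^15 = 3.267 × 10^6 Mt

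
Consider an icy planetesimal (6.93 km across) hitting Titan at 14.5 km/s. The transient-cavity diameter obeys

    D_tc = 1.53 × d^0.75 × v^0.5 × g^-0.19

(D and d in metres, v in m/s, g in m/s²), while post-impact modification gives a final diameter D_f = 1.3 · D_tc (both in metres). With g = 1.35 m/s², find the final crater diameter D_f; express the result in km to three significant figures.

In SI: d = 6930 m, v = 14500 m/s.
d^0.75 = 6930^0.75 = 759.5
v^0.5 = 14500^0.5 = 120.4
g^-0.19 = 1.35^-0.19 = 0.9446
D_tc = 1.53 × 759.5 × 120.4 × 0.9446 = 1.322 × 10^5 m
D_f = 1.3 × 1.322 × 10^5 = 1.719 × 10^5 m
     = 171.9 km

D_f ≈ 172 km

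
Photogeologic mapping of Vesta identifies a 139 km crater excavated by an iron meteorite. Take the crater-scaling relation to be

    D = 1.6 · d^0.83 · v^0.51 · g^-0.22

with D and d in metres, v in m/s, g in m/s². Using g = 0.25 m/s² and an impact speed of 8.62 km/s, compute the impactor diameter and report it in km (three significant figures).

Rearranging for d: d = [D / (1.6 · 8620^0.51 · 0.25^-0.22)]^(1/0.83).
D = 139000 m.
8620^0.51 = 101.7
0.25^-0.22 = 1.357
Denominator = 1.6 × 101.7 × 1.357 = 220.8
D / 220.8 = 139000 / 220.8 = 629.5
d = 629.5^(1/0.83) = 629.5^1.2048 = 2356 m

d ≈ 2.36 km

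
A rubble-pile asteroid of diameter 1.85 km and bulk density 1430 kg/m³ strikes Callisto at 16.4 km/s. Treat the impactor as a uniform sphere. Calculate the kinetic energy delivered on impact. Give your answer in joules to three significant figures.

d = 1850 m; v = 16400 m/s.
Mass m = (π/6) ρ d³ = (π/6) × 1430 × (1850)³ = 4.741 × 10^12 kg
E = ½ m v² = 0.5 × 4.741 × 10^12 × (16400)² = 6.376 × 10^20 J

E ≈ 6.38 × 10^20 J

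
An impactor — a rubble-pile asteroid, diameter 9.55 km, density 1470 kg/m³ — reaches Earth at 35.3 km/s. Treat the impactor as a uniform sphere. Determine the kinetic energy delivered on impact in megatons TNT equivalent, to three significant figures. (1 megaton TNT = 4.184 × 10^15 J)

E ≈ 9.98 × 10^7 Mt TNT

d = 9550 m; v = 35300 m/s.
Mass m = (π/6) ρ d³ = (π/6) × 1470 × (9550)³ = 6.704 × 10^14 kg
E = ½ m v² = 0.5 × 6.704 × 10^14 × (35300)² = 4.177 × 10^23 J
   = 4.177 × 10^23 / 4.184×10^15 = 9.983 × 10^7 Mt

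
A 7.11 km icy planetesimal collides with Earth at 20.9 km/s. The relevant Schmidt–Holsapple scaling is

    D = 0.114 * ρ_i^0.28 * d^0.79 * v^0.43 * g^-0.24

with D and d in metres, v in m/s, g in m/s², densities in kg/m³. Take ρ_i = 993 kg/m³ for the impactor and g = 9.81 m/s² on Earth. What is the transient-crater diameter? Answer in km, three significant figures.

In SI units: d = 7110 m, v = 20900 m/s.
ρ_i^0.28 = 993^0.28 = 6.905
d^0.79 = 7110^0.79 = 1104
v^0.43 = 20900^0.43 = 72.05
g^-0.24 = 9.81^-0.24 = 0.5781
D = 0.114 × 6.905 × 1104 × 72.05 × 0.5781 = 36197 m
   = 36.20 km

D ≈ 36.2 km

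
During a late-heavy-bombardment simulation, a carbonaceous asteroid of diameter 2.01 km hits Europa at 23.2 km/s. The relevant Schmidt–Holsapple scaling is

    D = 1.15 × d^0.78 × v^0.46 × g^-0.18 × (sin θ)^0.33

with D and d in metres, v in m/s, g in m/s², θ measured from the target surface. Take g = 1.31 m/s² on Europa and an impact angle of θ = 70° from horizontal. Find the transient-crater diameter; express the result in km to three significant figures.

In SI units: d = 2010 m, v = 23200 m/s.
d^0.78 = 2010^0.78 = 377.1
v^0.46 = 23200^0.46 = 101.9
g^-0.18 = 1.31^-0.18 = 0.9526
(sin 70°)^0.33 = 0.9397^0.33 = 0.9797
D = 1.15 × 377.1 × 101.9 × 0.9526 × 0.9797 = 41241 m
   = 41.24 km

D ≈ 41.2 km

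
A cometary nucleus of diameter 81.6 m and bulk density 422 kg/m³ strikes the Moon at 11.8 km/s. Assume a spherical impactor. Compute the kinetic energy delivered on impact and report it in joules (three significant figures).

v = 11800 m/s.
Mass m = (π/6) ρ d³ = (π/6) × 422 × (81.6)³ = 1.201 × 10^8 kg
E = ½ m v² = 0.5 × 1.201 × 10^8 × (11800)² = 8.361 × 10^15 J

E ≈ 8.36 × 10^15 J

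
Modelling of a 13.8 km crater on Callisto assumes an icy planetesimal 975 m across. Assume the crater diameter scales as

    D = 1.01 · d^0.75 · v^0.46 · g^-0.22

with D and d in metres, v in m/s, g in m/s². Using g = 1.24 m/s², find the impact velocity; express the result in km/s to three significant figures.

v ≈ 14.5 km/s

Rearranging for v: v = [D / (1.01 · 975^0.75 · 1.24^-0.22)]^(1/0.46).
D = 13800 m.
975^0.75 = 174.5
1.24^-0.22 = 0.9538
Denominator = 1.01 × 174.5 × 0.9538 = 168.1
D / 168.1 = 13800 / 168.1 = 82.09
v = 82.09^(1/0.46) = 82.09^2.1739 = 14504 m/s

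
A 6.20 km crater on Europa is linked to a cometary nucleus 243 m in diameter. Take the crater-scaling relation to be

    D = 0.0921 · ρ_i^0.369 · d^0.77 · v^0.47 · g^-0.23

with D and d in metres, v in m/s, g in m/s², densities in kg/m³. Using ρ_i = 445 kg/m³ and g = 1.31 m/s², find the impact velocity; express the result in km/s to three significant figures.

Rearranging for v: v = [D / (0.0921 · 445^0.369 · 243^0.77 · 1.31^-0.23)]^(1/0.47).
D = 6200 m.
445^0.369 = 9.490
243^0.77 = 68.69
1.31^-0.23 = 0.9398
Denominator = 0.0921 × 9.490 × 68.69 × 0.9398 = 56.42
D / 56.42 = 6200 / 56.42 = 109.9
v = 109.9^(1/0.47) = 109.9^2.1277 = 22011 m/s

v ≈ 22.0 km/s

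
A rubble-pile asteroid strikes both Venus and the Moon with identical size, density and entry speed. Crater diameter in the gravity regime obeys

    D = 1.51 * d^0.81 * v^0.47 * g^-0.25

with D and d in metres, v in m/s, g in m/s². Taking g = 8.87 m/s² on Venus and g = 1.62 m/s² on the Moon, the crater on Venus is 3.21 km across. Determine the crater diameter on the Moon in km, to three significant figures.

All impactor-dependent factors cancel in the ratio, leaving D_Moon/D_Venus = (g_Moon/g_Venus)^-0.25.
(1.62/8.87)^-0.25 = 0.1826^-0.25 = 1.530
D_Moon = 1.530 × 3.21 km = 4.91 km

D ≈ 4.91 km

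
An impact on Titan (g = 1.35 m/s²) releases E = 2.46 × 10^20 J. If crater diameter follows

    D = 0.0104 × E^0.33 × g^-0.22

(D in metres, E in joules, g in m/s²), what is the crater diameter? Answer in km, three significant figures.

D ≈ 52.2 km

E^0.33 = (2.46 × 10^20)^0.33 = 5.358 × 10^6
g^-0.22 = 1.35^-0.22 = 0.9361
D = 0.0104 × 5.358 × 10^6 × 0.9361 = 52162 m
   = 52.16 km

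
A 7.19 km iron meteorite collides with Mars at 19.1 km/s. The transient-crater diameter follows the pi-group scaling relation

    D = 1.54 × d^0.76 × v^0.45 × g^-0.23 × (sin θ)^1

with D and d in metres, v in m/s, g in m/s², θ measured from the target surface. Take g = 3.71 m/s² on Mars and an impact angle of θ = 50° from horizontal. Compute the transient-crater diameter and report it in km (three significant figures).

D ≈ 62.9 km

In SI units: d = 7190 m, v = 19100 m/s.
d^0.76 = 7190^0.76 = 853.3
v^0.45 = 19100^0.45 = 84.42
g^-0.23 = 3.71^-0.23 = 0.7397
(sin 50°)^1 = 0.7660^1 = 0.7660
D = 1.54 × 853.3 × 84.42 × 0.7397 × 0.7660 = 62857 m
   = 62.86 km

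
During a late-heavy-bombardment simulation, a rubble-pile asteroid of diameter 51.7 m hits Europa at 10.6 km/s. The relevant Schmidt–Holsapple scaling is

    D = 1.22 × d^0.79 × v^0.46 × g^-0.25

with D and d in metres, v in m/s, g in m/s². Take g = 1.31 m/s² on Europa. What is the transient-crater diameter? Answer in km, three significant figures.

In SI units: v = 10600 m/s.
d^0.79 = 51.7^0.79 = 22.58
v^0.46 = 10600^0.46 = 71.06
g^-0.25 = 1.31^-0.25 = 0.9347
D = 1.22 × 22.58 × 71.06 × 0.9347 = 1830 m
   = 1.830 km

D ≈ 1.83 km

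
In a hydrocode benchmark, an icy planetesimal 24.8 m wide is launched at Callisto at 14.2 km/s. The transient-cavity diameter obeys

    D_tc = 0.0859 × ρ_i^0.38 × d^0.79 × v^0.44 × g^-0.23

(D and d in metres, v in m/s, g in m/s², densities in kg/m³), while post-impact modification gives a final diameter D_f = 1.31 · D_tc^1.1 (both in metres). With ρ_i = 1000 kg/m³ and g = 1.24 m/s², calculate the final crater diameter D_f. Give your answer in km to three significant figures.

v = 14200 m/s.
ρ_i^0.38 = 1000^0.38 = 13.80
d^0.79 = 24.8^0.79 = 12.64
v^0.44 = 14200^0.44 = 67.14
g^-0.23 = 1.24^-0.23 = 0.9517
D_tc = 0.0859 × 13.80 × 12.64 × 67.14 × 0.9517 = 957.4 m
D_f = 1.31 × (957.4)^1.1 = 2492 m
     = 2.492 km

D_f ≈ 2.49 km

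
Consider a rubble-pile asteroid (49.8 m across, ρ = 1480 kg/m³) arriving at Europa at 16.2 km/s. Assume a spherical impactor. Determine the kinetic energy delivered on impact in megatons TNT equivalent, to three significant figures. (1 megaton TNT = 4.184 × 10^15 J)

v = 16200 m/s.
Mass m = (π/6) ρ d³ = (π/6) × 1480 × (49.8)³ = 9.571 × 10^7 kg
E = ½ m v² = 0.5 × 9.571 × 10^7 × (16200)² = 1.256 × 10^16 J
   = 1.256 × 10^16 / 4.184×10^15 = 3.002 Mt

E ≈ 3.00 Mt TNT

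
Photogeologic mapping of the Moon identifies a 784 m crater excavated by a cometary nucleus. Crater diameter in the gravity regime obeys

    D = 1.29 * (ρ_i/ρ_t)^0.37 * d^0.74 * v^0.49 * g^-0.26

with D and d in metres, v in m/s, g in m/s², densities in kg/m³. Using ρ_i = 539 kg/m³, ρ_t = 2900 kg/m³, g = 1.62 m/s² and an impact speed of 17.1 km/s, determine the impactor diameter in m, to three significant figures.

Rearranging for d: d = [D / (1.29 · (539/2900)^0.37 · 17100^0.49 · 1.62^-0.26)]^(1/0.74).
(539/2900)^0.37 = 0.5365
17100^0.49 = 118.6
1.62^-0.26 = 0.8821
Denominator = 1.29 × 0.5365 × 118.6 × 0.8821 = 72.40
D / 72.40 = 784 / 72.40 = 10.83
d = 10.83^(1/0.74) = 10.83^1.3514 = 25.01 m

d ≈ 25.0 m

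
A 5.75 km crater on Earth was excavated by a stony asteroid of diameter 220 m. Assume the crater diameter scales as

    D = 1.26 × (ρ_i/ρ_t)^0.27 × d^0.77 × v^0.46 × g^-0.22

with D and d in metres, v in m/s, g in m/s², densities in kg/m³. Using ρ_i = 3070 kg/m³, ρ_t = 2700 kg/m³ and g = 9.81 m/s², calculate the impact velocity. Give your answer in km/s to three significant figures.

Rearranging for v: v = [D / (1.26 · (3070/2700)^0.27 · 220^0.77 · 9.81^-0.22)]^(1/0.46).
D = 5750 m.
(3070/2700)^0.27 = 1.035
220^0.77 = 63.63
9.81^-0.22 = 0.6051
Denominator = 1.26 × 1.035 × 63.63 × 0.6051 = 50.21
D / 50.21 = 5750 / 50.21 = 114.5
v = 114.5^(1/0.46) = 114.5^2.1739 = 29898 m/s

v ≈ 29.9 km/s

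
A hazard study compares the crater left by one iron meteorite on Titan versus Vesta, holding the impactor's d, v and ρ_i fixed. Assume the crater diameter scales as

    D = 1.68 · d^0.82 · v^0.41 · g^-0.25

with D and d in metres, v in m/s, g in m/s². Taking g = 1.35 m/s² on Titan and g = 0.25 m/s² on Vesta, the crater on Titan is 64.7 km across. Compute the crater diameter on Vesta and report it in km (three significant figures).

All impactor-dependent factors cancel in the ratio, leaving D_Vesta/D_Titan = (g_Vesta/g_Titan)^-0.25.
(0.25/1.35)^-0.25 = 0.1852^-0.25 = 1.524
D_Vesta = 1.524 × 64.7 km = 98.6 km

D ≈ 98.6 km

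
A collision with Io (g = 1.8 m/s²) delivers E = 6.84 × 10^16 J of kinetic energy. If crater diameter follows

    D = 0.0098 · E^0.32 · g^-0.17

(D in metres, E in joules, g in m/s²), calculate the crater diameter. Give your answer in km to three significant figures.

E^0.32 = (6.84 × 10^16)^0.32 = 2.439 × 10^5
g^-0.17 = 1.8^-0.17 = 0.9049
D = 0.0098 × 2.439 × 10^5 × 0.9049 = 2163 m
   = 2.163 km

D ≈ 2.16 km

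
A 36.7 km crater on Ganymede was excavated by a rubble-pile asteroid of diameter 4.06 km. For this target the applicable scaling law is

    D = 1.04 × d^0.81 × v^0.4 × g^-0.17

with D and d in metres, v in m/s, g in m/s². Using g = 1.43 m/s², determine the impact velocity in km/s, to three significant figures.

Rearranging for v: v = [D / (1.04 · 4060^0.81 · 1.43^-0.17)]^(1/0.4).
D = 36700 m.
4060^0.81 = 837.3
1.43^-0.17 = 0.9410
Denominator = 1.04 × 837.3 × 0.9410 = 819.4
D / 819.4 = 36700 / 819.4 = 44.79
v = 44.79^(1/0.4) = 44.79^2.5 = 13426 m/s

v ≈ 13.4 km/s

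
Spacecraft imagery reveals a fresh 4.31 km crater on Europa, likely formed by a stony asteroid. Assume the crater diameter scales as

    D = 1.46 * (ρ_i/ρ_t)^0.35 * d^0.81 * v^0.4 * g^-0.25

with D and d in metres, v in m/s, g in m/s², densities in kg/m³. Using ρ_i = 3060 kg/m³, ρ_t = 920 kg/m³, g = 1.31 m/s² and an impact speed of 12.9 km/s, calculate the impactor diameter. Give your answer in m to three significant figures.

d ≈ 116 m

Rearranging for d: d = [D / (1.46 · (3060/920)^0.35 · 12900^0.4 · 1.31^-0.25)]^(1/0.81).
D = 4310 m.
(3060/920)^0.35 = 1.523
12900^0.4 = 44.08
1.31^-0.25 = 0.9347
Denominator = 1.46 × 1.523 × 44.08 × 0.9347 = 91.62
D / 91.62 = 4310 / 91.62 = 47.04
d = 47.04^(1/0.81) = 47.04^1.2346 = 116.1 m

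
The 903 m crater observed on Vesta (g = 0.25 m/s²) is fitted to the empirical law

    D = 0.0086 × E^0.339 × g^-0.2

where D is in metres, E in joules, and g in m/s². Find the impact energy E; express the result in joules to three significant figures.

E ≈ 2.86 × 10^14 J

Rearranging: E = [D / (0.0086 · g^-0.2)]^(1/0.339).
g^-0.2 = 0.25^-0.2 = 1.320
D / (0.0086 × 1.320) = 903 / (0.01135) = 7.956 × 10^4
E = (7.956 × 10^4)^2.9499 = 2.861 × 10^14 J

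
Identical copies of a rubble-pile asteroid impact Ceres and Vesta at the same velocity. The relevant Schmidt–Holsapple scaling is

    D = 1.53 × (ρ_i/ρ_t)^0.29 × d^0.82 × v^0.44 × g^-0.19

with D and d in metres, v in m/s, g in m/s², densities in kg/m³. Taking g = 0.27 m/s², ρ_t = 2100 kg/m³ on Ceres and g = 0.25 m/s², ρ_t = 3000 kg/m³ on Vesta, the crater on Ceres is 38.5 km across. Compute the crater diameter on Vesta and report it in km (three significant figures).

The impactor-only factors (d, v, ρ_i) cancel in the ratio, leaving D_Vesta/D_Ceres = (g_Vesta/g_Ceres)^-0.19 · (ρ_t,Ceres/ρ_t,Vesta)^0.29.
(0.25/0.27)^-0.19 = 0.9259^-0.19 = 1.015
(2100/3000)^0.29 = 0.7000^0.29 = 0.9017
Ratio = 1.015 × 0.9017 = 0.9152
D_Vesta = 0.9152 × 38.5 km = 35.2 km

D ≈ 35.2 km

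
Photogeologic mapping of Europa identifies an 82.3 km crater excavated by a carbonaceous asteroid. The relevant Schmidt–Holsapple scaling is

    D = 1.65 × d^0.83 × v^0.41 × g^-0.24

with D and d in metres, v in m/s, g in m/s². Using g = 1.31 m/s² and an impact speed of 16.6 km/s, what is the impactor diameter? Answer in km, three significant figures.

Rearranging for d: d = [D / (1.65 · 16600^0.41 · 1.31^-0.24)]^(1/0.83).
D = 82300 m.
16600^0.41 = 53.73
1.31^-0.24 = 0.9372
Denominator = 1.65 × 53.73 × 0.9372 = 83.09
D / 83.09 = 82300 / 83.09 = 990.5
d = 990.5^(1/0.83) = 990.5^1.2048 = 4068 m

d ≈ 4.07 km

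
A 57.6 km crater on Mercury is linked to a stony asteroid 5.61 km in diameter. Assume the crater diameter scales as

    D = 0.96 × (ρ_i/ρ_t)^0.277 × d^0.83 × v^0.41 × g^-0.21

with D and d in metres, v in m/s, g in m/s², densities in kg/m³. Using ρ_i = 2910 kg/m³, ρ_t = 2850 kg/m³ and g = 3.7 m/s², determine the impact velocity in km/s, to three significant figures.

v ≈ 22.4 km/s

Rearranging for v: v = [D / (0.96 · (2910/2850)^0.277 · 5610^0.83 · 3.7^-0.21)]^(1/0.41).
D = 57600 m.
(2910/2850)^0.277 = 1.006
5610^0.83 = 1293
3.7^-0.21 = 0.7598
Denominator = 0.96 × 1.006 × 1293 × 0.7598 = 948.8
D / 948.8 = 57600 / 948.8 = 60.71
v = 60.71^(1/0.41) = 60.71^2.439 = 22355 m/s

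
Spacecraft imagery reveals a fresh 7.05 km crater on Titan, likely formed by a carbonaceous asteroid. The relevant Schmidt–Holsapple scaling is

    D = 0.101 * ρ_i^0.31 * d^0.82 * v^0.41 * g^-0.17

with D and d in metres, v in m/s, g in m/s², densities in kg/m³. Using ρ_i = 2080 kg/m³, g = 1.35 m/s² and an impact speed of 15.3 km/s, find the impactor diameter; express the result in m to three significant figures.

d ≈ 387 m

Rearranging for d: d = [D / (0.101 · 2080^0.31 · 15300^0.41 · 1.35^-0.17)]^(1/0.82).
D = 7050 m.
2080^0.31 = 10.68
15300^0.41 = 51.97
1.35^-0.17 = 0.9503
Denominator = 0.101 × 10.68 × 51.97 × 0.9503 = 53.27
D / 53.27 = 7050 / 53.27 = 132.3
d = 132.3^(1/0.82) = 132.3^1.2195 = 386.6 m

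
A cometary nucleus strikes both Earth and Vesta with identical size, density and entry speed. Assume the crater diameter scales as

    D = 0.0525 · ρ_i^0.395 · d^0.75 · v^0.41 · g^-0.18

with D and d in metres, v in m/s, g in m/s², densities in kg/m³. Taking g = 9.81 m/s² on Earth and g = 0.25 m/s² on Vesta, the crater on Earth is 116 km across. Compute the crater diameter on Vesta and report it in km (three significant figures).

D ≈ 225 km

All impactor-dependent factors cancel in the ratio, leaving D_Vesta/D_Earth = (g_Vesta/g_Earth)^-0.18.
(0.25/9.81)^-0.18 = 0.02548^-0.18 = 1.936
D_Vesta = 1.936 × 116 km = 225 km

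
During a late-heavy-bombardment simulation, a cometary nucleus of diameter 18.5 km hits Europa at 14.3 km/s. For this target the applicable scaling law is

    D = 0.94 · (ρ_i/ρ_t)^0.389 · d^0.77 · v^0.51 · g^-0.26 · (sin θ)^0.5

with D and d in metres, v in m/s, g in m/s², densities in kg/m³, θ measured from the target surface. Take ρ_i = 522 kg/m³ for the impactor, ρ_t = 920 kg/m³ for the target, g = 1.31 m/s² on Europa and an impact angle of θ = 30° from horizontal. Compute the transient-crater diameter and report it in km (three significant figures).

In SI units: d = 18500 m, v = 14300 m/s.
(ρ_i/ρ_t)^0.389 = (522/920)^0.389 = 0.8022
d^0.77 = 18500^0.77 = 1931
v^0.51 = 14300^0.51 = 131.6
g^-0.26 = 1.31^-0.26 = 0.9322
(sin 30°)^0.5 = 0.5000^0.5 = 0.7071
D = 0.94 × 0.8022 × 1931 × 131.6 × 0.9322 × 0.7071 = 1.263 × 10^5 m
   = 126.3 km

D ≈ 126 km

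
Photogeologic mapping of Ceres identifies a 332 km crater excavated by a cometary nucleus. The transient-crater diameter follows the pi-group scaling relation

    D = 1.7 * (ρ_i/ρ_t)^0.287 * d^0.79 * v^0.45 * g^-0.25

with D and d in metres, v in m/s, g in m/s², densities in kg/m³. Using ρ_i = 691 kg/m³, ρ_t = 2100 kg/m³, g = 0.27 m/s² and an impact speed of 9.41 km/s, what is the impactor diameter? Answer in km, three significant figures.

Rearranging for d: d = [D / (1.7 · (691/2100)^0.287 · 9410^0.45 · 0.27^-0.25)]^(1/0.79).
D = 332000 m.
(691/2100)^0.287 = 0.7269
9410^0.45 = 61.39
0.27^-0.25 = 1.387
Denominator = 1.7 × 0.7269 × 61.39 × 1.387 = 105.2
D / 105.2 = 332000 / 105.2 = 3156
d = 3156^(1/0.79) = 3156^1.2658 = 26866 m

d ≈ 26.9 km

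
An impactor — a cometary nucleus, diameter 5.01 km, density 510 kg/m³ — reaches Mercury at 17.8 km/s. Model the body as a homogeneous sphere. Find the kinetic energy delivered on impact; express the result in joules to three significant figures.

E ≈ 5.32 × 10^21 J

d = 5010 m; v = 17800 m/s.
Mass m = (π/6) ρ d³ = (π/6) × 510 × (5010)³ = 3.358 × 10^13 kg
E = ½ m v² = 0.5 × 3.358 × 10^13 × (17800)² = 5.320 × 10^21 J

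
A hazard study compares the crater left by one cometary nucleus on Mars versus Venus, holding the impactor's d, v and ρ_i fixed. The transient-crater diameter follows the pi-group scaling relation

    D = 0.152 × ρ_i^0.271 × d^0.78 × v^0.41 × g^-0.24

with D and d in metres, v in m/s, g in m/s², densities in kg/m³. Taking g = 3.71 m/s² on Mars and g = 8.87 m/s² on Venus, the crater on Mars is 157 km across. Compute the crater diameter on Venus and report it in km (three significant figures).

All impactor-dependent factors cancel in the ratio, leaving D_Venus/D_Mars = (g_Venus/g_Mars)^-0.24.
(8.87/3.71)^-0.24 = 2.391^-0.24 = 0.8112
D_Venus = 0.8112 × 157 km = 127 km

D ≈ 127 km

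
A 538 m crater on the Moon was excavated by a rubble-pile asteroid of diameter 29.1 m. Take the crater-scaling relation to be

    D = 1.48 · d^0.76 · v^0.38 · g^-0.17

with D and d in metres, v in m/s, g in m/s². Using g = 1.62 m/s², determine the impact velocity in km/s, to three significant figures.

Rearranging for v: v = [D / (1.48 · 29.1^0.76 · 1.62^-0.17)]^(1/0.38).
29.1^0.76 = 12.96
1.62^-0.17 = 0.9213
Denominator = 1.48 × 12.96 × 0.9213 = 17.67
D / 17.67 = 538 / 17.67 = 30.45
v = 30.45^(1/0.38) = 30.45^2.6316 = 8021 m/s

v ≈ 8.02 km/s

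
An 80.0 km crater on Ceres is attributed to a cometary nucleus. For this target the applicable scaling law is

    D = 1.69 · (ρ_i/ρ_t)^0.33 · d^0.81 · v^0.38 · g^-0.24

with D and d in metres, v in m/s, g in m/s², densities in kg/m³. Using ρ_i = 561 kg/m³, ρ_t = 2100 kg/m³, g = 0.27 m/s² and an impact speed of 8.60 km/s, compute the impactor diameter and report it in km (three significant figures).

d ≈ 9.80 km

Rearranging for d: d = [D / (1.69 · (561/2100)^0.33 · 8600^0.38 · 0.27^-0.24)]^(1/0.81).
D = 80000 m.
(561/2100)^0.33 = 0.6469
8600^0.38 = 31.27
0.27^-0.24 = 1.369
Denominator = 1.69 × 0.6469 × 31.27 × 1.369 = 46.80
D / 46.80 = 80000 / 46.80 = 1709
d = 1709^(1/0.81) = 1709^1.2346 = 9798 m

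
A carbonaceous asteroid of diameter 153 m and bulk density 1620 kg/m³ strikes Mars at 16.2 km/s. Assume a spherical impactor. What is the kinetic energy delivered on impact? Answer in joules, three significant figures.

v = 16200 m/s.
Mass m = (π/6) ρ d³ = (π/6) × 1620 × (153)³ = 3.038 × 10^9 kg
E = ½ m v² = 0.5 × 3.038 × 10^9 × (16200)² = 3.986 × 10^17 J

E ≈ 3.99 × 10^17 J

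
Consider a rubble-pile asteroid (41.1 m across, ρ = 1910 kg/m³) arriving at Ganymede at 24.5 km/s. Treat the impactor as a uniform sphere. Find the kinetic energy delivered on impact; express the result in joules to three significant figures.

E ≈ 2.08 × 10^16 J

v = 24500 m/s.
Mass m = (π/6) ρ d³ = (π/6) × 1910 × (41.1)³ = 6.943 × 10^7 kg
E = ½ m v² = 0.5 × 6.943 × 10^7 × (24500)² = 2.084 × 10^16 J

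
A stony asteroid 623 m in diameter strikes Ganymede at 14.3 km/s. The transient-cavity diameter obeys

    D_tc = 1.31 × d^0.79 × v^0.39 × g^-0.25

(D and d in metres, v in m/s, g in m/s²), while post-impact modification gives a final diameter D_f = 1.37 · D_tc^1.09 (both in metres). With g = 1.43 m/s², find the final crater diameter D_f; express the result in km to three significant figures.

D_f ≈ 24.8 km

v = 14300 m/s.
d^0.79 = 623^0.79 = 161.3
v^0.39 = 14300^0.39 = 41.74
g^-0.25 = 1.43^-0.25 = 0.9145
D_tc = 1.31 × 161.3 × 41.74 × 0.9145 = 8066 m
D_f = 1.37 × (8066)^1.09 = 24830 m
     = 24.83 km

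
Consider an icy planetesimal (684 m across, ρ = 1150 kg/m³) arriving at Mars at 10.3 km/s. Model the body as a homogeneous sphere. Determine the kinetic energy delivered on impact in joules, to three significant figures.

v = 10300 m/s.
Mass m = (π/6) ρ d³ = (π/6) × 1150 × (684)³ = 1.927 × 10^11 kg
E = ½ m v² = 0.5 × 1.927 × 10^11 × (10300)² = 1.022 × 10^19 J

E ≈ 1.02 × 10^19 J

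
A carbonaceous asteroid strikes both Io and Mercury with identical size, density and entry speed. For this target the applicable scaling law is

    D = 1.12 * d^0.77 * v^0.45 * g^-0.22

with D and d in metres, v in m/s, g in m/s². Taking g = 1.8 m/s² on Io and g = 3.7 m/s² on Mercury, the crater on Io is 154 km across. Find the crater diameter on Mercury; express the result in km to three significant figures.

All impactor-dependent factors cancel in the ratio, leaving D_Mercury/D_Io = (g_Mercury/g_Io)^-0.22.
(3.7/1.8)^-0.22 = 2.056^-0.22 = 0.8534
D_Mercury = 0.8534 × 154 km = 131 km

D ≈ 131 km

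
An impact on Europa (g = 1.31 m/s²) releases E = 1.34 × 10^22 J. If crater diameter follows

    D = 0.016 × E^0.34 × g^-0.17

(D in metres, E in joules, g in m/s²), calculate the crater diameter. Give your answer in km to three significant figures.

D ≈ 510 km

E^0.34 = (1.34 × 10^22)^0.34 = 3.336 × 10^7
g^-0.17 = 1.31^-0.17 = 0.9551
D = 0.016 × 3.336 × 10^7 × 0.9551 = 5.098 × 10^5 m
   = 509.8 km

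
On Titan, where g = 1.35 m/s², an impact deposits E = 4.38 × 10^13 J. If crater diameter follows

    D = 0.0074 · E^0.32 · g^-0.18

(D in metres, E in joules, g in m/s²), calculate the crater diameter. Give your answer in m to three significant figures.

E^0.32 = (4.38 × 10^13)^0.32 = 2.319 × 10^4
g^-0.18 = 1.35^-0.18 = 0.9474
D = 0.0074 × 2.319 × 10^4 × 0.9474 = 162.6 m

D ≈ 163 m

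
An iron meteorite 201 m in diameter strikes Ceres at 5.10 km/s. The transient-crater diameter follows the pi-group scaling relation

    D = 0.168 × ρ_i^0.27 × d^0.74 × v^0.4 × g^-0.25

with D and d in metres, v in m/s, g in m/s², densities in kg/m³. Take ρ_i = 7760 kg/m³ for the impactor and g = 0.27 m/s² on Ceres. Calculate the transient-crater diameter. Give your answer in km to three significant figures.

D ≈ 4.03 km

In SI units: v = 5100 m/s.
ρ_i^0.27 = 7760^0.27 = 11.23
d^0.74 = 201^0.74 = 50.63
v^0.4 = 5100^0.4 = 30.41
g^-0.25 = 0.27^-0.25 = 1.387
D = 0.168 × 11.23 × 50.63 × 30.41 × 1.387 = 4029 m
   = 4.029 km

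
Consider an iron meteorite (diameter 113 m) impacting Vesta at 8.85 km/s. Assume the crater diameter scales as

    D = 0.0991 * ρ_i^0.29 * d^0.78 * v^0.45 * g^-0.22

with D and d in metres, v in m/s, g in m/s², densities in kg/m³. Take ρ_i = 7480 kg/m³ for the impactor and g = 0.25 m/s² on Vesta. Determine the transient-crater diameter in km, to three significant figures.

In SI units: v = 8850 m/s.
ρ_i^0.29 = 7480^0.29 = 13.29
d^0.78 = 113^0.78 = 39.94
v^0.45 = 8850^0.45 = 59.72
g^-0.22 = 0.25^-0.22 = 1.357
D = 0.0991 × 13.29 × 39.94 × 59.72 × 1.357 = 4263 m
   = 4.263 km

D ≈ 4.26 km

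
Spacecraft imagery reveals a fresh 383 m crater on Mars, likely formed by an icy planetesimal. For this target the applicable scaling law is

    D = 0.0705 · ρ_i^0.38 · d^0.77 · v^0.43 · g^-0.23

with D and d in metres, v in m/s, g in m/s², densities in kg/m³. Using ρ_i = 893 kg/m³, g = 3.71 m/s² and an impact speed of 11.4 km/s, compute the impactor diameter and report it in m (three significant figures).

Rearranging for d: d = [D / (0.0705 · 893^0.38 · 11400^0.43 · 3.71^-0.23)]^(1/0.77).
893^0.38 = 13.22
11400^0.43 = 55.52
3.71^-0.23 = 0.7397
Denominator = 0.0705 × 13.22 × 55.52 × 0.7397 = 38.28
D / 38.28 = 383 / 38.28 = 10.01
d = 10.01^(1/0.77) = 10.01^1.2987 = 19.92 m

d ≈ 19.9 m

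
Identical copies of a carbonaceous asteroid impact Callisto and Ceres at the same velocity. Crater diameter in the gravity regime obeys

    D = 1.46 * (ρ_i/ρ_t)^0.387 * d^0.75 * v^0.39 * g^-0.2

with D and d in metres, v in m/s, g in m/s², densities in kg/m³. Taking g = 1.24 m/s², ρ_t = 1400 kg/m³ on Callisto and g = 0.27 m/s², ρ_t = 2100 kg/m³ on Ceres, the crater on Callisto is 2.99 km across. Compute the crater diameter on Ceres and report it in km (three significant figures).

The impactor-only factors (d, v, ρ_i) cancel in the ratio, leaving D_Ceres/D_Callisto = (g_Ceres/g_Callisto)^-0.2 · (ρ_t,Callisto/ρ_t,Ceres)^0.387.
(0.27/1.24)^-0.2 = 0.2177^-0.2 = 1.357
(1400/2100)^0.387 = 0.6667^0.387 = 0.8548
Ratio = 1.357 × 0.8548 = 1.160
D_Ceres = 1.160 × 2.99 km = 3.47 km

D ≈ 3.47 km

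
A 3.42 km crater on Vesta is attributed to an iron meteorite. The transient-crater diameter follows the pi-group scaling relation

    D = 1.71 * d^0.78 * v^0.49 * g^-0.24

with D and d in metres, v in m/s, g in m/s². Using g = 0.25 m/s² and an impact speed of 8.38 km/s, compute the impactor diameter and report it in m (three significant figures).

d ≈ 38.2 m

Rearranging for d: d = [D / (1.71 · 8380^0.49 · 0.25^-0.24)]^(1/0.78).
D = 3420 m.
8380^0.49 = 83.64
0.25^-0.24 = 1.395
Denominator = 1.71 × 83.64 × 1.395 = 199.5
D / 199.5 = 3420 / 199.5 = 17.14
d = 17.14^(1/0.78) = 17.14^1.2821 = 38.21 m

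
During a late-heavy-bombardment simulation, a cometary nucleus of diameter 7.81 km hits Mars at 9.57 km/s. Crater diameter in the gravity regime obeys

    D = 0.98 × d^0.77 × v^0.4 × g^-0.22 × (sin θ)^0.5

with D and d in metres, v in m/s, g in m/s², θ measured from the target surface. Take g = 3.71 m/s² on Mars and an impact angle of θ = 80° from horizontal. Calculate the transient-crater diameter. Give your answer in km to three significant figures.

D ≈ 28.3 km

In SI units: d = 7810 m, v = 9570 m/s.
d^0.77 = 7810^0.77 = 993.9
v^0.4 = 9570^0.4 = 39.12
g^-0.22 = 3.71^-0.22 = 0.7494
(sin 80°)^0.5 = 0.9848^0.5 = 0.9924
D = 0.98 × 993.9 × 39.12 × 0.7494 × 0.9924 = 28338 m
   = 28.34 km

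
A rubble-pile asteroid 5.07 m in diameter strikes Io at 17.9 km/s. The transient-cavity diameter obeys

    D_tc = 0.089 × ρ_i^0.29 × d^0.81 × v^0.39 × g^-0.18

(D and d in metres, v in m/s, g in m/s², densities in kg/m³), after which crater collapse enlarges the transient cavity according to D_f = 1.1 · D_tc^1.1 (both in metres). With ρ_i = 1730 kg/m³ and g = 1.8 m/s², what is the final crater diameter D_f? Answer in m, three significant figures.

D_f ≈ 209 m

v = 17900 m/s.
ρ_i^0.29 = 1730^0.29 = 8.690
d^0.81 = 5.07^0.81 = 3.724
v^0.39 = 17900^0.39 = 45.56
g^-0.18 = 1.8^-0.18 = 0.8996
D_tc = 0.089 × 8.690 × 3.724 × 45.56 × 0.8996 = 118.0 m
D_f = 1.1 × (118.0)^1.1 = 209.2 m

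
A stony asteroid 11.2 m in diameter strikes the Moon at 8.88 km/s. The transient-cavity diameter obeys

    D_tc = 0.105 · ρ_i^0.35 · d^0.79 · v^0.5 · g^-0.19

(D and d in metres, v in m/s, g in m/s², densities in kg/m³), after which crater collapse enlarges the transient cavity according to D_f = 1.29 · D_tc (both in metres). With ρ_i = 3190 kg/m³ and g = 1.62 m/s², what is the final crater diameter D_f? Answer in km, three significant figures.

v = 8880 m/s.
ρ_i^0.35 = 3190^0.35 = 16.84
d^0.79 = 11.2^0.79 = 6.743
v^0.5 = 8880^0.5 = 94.23
g^-0.19 = 1.62^-0.19 = 0.9124
D_tc = 0.105 × 16.84 × 6.743 × 94.23 × 0.9124 = 1025 m
D_f = 1.29 × 1025 = 1322 m
     = 1.322 km

D_f ≈ 1.32 km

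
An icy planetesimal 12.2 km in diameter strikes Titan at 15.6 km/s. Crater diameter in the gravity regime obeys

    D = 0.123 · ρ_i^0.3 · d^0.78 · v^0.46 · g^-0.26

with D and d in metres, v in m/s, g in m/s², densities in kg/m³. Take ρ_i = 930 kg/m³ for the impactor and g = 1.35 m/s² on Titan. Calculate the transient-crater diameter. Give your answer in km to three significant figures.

D ≈ 116 km

In SI units: d = 12200 m, v = 15600 m/s.
ρ_i^0.3 = 930^0.3 = 7.772
d^0.78 = 12200^0.78 = 1539
v^0.46 = 15600^0.46 = 84.89
g^-0.26 = 1.35^-0.26 = 0.9249
D = 0.123 × 7.772 × 1539 × 84.89 × 0.9249 = 1.155 × 10^5 m
   = 115.5 km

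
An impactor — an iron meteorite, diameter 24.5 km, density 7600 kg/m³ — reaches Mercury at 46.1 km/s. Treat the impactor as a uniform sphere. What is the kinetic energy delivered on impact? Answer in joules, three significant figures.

E ≈ 6.22 × 10^25 J

d = 24500 m; v = 46100 m/s.
Mass m = (π/6) ρ d³ = (π/6) × 7600 × (24500)³ = 5.852 × 10^16 kg
E = ½ m v² = 0.5 × 5.852 × 10^16 × (46100)² = 6.218 × 10^25 J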